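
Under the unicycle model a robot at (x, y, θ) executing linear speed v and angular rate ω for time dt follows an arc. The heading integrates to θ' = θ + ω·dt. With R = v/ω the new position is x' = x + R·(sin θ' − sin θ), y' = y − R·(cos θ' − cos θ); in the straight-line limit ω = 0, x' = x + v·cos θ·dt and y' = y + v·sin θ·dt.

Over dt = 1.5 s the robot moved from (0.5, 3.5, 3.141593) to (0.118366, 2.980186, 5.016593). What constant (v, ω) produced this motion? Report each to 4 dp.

v = 0.5000, ω = 1.2500

Δθ = 5.016593 − 3.141593 = 1.875000
ω = Δθ/dt = 1.875000/1.5 = 1.2500
R = −Δy/(cos θ' − cos θ) = 0.4000
v = R·ω = 0.4000·1.2500 = 0.5000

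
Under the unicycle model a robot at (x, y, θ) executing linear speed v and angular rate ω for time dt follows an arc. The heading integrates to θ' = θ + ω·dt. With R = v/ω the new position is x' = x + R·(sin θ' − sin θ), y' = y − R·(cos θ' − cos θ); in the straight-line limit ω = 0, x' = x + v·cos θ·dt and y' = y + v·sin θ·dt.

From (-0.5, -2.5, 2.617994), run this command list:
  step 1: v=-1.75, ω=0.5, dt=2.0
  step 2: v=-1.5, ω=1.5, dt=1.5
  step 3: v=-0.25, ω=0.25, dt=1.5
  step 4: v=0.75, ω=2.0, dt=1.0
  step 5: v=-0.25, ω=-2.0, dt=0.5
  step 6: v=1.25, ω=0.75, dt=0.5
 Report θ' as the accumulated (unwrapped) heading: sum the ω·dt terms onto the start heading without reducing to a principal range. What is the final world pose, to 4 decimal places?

step 1: θ'=3.6180 (R=-3.5000) → pose (2.8550, -2.5792, 3.6180)
step 2: θ'=5.8680 (R=-1.0000) → pose (2.7998, -0.7755, 5.8680)
step 3: θ'=6.2430 (R=-1.0000) → pose (2.4366, -0.6913, 6.2430)
step 4: θ'=8.2430 (R=0.3750) → pose (2.7987, -0.1744, 8.2430)
step 5: θ'=7.2430 (R=0.1250) → pose (2.7854, -0.2935, 7.2430)
step 6: θ'=7.6180 (R=1.6667) → pose (3.0408, 0.2729, 7.6180)

(3.0408, 0.2729, 7.6180)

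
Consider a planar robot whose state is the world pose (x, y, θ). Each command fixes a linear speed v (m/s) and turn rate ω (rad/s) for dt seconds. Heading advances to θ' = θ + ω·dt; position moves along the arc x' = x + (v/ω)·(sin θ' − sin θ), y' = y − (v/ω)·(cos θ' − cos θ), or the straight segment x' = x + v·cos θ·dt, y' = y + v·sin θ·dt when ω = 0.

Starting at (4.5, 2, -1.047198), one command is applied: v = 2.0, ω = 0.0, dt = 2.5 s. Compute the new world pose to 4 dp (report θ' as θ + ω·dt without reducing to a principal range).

θ' = -1.0472 + 0.0·2.5 = -1.0472
ω = 0 → straight: x' = 4.5 + 2.0·cos(-1.0472)·2.5 = 7.0000
y' = 2 + 2.0·sin(-1.0472)·2.5 = -2.3301

(7.0000, -2.3301, -1.0472)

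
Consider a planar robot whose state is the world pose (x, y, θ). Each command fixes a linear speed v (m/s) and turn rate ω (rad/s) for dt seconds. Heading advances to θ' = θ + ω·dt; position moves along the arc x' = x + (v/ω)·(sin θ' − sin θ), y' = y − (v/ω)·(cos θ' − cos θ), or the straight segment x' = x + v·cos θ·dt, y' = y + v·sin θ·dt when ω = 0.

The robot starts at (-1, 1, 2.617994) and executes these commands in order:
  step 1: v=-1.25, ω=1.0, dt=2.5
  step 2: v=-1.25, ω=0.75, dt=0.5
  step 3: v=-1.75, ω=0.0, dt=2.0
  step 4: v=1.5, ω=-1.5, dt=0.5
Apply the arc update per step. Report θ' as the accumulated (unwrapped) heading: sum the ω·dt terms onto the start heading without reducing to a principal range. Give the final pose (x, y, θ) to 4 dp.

(-1.7477, 4.9046, 4.7430)

step 1: θ'=5.1180 (R=-1.2500) → pose (0.7736, 2.5758, 5.1180)
step 2: θ'=5.4930 (R=-1.6667) → pose (0.4263, 3.0910, 5.4930)
step 3: θ'=5.4930 (straight) → pose (-2.0367, 5.5777, 5.4930)
step 4: θ'=4.7430 (R=-1.0000) → pose (-1.7477, 4.9046, 4.7430)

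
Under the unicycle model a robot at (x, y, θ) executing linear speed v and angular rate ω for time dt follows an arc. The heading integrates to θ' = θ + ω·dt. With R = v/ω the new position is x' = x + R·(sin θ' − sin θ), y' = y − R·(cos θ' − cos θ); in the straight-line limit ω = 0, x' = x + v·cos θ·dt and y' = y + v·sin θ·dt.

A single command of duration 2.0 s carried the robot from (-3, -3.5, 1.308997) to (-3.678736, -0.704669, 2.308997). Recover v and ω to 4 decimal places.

Δθ = 2.308997 − 1.308997 = 1.000000
ω = Δθ/dt = 1.000000/2.0 = 0.5000
R = −Δy/(cos θ' − cos θ) = 3.0000
v = R·ω = 3.0000·0.5000 = 1.5000

v = 1.5000, ω = 0.5000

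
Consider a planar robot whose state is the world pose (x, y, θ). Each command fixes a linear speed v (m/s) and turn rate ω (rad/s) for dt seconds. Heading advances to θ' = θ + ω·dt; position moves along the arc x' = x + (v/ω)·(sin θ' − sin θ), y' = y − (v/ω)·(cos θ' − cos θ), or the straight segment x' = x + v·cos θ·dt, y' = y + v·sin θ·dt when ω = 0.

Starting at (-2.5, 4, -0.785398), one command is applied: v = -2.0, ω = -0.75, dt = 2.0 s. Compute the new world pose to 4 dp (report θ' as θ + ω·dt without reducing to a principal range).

θ' = -0.7854 + -0.75·2.0 = -2.2854
R = v/ω = -2.0/-0.75 = 2.6667
x' = -2.5 + 2.6667·(sin -2.2854 − sin -0.7854) = -2.6287
y' = 4 − 2.6667·(cos -2.2854 − cos -0.7854) = 7.6331

(-2.6287, 7.6331, -2.2854)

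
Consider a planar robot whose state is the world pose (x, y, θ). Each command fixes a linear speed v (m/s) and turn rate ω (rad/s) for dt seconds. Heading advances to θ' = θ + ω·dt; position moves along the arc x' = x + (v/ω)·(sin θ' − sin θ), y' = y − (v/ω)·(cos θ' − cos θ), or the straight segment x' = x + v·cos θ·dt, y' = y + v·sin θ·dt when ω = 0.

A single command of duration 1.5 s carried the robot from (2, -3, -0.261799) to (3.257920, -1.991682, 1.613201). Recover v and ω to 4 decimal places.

v = 1.2500, ω = 1.2500

Δθ = 1.613201 − -0.261799 = 1.875000
ω = Δθ/dt = 1.875000/1.5 = 1.2500
R = Δx/(sin θ' − sin θ) = 1.0000
v = R·ω = 1.0000·1.2500 = 1.2500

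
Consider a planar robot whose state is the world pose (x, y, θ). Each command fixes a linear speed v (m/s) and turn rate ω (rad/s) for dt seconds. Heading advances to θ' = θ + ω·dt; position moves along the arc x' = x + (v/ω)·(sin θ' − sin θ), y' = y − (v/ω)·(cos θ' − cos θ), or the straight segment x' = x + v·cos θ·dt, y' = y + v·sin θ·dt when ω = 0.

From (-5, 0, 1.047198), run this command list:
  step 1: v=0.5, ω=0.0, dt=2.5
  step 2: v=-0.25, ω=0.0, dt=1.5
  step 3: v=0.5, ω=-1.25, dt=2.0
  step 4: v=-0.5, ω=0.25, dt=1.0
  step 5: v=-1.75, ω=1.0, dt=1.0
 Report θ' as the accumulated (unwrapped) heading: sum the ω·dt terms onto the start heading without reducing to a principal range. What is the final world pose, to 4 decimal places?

step 1: θ'=1.0472 (straight) → pose (-4.3750, 1.0825, 1.0472)
step 2: θ'=1.0472 (straight) → pose (-4.5625, 0.7578, 1.0472)
step 3: θ'=-1.4528 (R=-0.4000) → pose (-3.8189, 0.6049, -1.4528)
step 4: θ'=-1.2028 (R=-2.0000) → pose (-3.9389, 1.0889, -1.2028)
step 5: θ'=-0.2028 (R=-1.7500) → pose (-5.2192, 2.1735, -0.2028)

(-5.2192, 2.1735, -0.2028)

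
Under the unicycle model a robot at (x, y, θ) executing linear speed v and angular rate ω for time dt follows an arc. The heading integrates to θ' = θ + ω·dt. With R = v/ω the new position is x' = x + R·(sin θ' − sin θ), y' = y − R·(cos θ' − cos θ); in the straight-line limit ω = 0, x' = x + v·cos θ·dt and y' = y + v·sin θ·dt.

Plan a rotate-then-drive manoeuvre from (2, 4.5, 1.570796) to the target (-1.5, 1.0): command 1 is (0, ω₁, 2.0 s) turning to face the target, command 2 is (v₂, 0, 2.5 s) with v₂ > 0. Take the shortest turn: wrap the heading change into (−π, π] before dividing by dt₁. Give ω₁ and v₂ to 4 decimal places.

ω₁ = 1.1781, v₂ = 1.9799

heading to target = atan2(1−4.5, -1.5−2) = -2.3562
Δθ = wrap(-2.3562 − 1.5708) = 2.3562; ω₁ = Δθ/dt₁ = 1.1781
distance = √((-1.5−2)² + (1−4.5)²) = 4.9497; v₂ = distance/dt₂ = 1.9799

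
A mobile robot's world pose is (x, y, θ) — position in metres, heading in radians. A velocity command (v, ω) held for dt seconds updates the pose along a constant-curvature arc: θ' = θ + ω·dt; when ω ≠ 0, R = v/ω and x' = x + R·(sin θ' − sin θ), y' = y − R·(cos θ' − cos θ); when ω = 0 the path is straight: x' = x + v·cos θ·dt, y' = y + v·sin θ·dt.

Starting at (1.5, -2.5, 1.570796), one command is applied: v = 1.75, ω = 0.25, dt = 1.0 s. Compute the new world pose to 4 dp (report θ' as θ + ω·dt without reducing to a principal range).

(1.2824, -0.7682, 1.8208)

θ' = 1.5708 + 0.25·1.0 = 1.8208
R = v/ω = 1.75/0.25 = 7.0000
x' = 1.5 + 7.0000·(sin 1.8208 − sin 1.5708) = 1.2824
y' = -2.5 − 7.0000·(cos 1.8208 − cos 1.5708) = -0.7682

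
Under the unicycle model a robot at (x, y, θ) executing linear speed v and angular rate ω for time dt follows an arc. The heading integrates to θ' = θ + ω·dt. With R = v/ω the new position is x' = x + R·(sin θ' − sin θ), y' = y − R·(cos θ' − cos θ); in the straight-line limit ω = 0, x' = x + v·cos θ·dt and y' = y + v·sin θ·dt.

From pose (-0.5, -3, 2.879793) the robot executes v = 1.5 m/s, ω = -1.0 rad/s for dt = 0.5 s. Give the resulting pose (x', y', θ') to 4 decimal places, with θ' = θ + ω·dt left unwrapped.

(-1.1471, -2.6365, 2.3798)

θ' = 2.8798 + -1.0·0.5 = 2.3798
R = v/ω = 1.5/-1.0 = -1.5000
x' = -0.5 + -1.5000·(sin 2.3798 − sin 2.8798) = -1.1471
y' = -3 − -1.5000·(cos 2.3798 − cos 2.8798) = -2.6365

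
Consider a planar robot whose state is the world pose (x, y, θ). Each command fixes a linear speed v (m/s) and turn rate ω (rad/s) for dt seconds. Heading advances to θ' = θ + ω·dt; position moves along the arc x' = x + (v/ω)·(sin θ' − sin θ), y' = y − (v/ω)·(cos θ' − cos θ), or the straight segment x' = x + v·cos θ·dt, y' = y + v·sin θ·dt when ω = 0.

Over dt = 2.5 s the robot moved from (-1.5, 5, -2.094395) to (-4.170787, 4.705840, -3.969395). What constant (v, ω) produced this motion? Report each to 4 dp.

Δθ = -3.969395 − -2.094395 = -1.875000
ω = Δθ/dt = -1.875000/2.5 = -0.7500
R = Δx/(sin θ' − sin θ) = -1.6667
v = R·ω = -1.6667·-0.7500 = 1.2500

v = 1.2500, ω = -0.7500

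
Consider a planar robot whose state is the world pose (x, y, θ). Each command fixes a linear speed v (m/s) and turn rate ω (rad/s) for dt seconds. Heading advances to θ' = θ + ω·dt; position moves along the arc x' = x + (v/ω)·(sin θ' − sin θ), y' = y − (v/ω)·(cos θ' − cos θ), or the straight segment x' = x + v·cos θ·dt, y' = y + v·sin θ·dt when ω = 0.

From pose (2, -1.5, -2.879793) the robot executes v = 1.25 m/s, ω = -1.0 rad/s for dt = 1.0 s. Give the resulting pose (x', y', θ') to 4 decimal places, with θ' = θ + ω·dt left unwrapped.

(0.8353, -1.2172, -3.8798)

θ' = -2.8798 + -1.0·1.0 = -3.8798
R = v/ω = 1.25/-1.0 = -1.2500
x' = 2 + -1.2500·(sin -3.8798 − sin -2.8798) = 0.8353
y' = -1.5 − -1.2500·(cos -3.8798 − cos -2.8798) = -1.2172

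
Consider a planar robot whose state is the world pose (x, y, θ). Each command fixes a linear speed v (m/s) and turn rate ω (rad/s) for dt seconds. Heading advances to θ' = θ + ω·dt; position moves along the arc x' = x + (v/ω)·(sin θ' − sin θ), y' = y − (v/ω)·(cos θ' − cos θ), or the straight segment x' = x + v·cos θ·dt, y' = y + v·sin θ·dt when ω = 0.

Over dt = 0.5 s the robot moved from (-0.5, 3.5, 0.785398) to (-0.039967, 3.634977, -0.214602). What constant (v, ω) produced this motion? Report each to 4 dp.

v = 1.0000, ω = -2.0000

Δθ = -0.214602 − 0.785398 = -1.000000
ω = Δθ/dt = -1.000000/0.5 = -2.0000
R = Δx/(sin θ' − sin θ) = -0.5000
v = R·ω = -0.5000·-2.0000 = 1.0000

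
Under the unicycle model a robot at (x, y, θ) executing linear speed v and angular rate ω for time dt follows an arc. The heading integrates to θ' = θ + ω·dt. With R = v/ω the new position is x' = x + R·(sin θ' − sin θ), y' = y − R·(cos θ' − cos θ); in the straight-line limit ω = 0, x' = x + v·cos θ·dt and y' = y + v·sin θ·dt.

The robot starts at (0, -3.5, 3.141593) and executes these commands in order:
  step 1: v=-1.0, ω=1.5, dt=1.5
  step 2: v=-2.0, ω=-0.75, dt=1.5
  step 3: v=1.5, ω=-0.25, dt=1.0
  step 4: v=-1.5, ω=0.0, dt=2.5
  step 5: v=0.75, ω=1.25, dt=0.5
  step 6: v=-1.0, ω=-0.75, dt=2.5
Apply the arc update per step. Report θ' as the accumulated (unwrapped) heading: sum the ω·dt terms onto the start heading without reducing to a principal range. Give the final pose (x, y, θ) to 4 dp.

step 1: θ'=5.3916 (R=-0.6667) → pose (0.5187, -2.4146, 5.3916)
step 2: θ'=4.2666 (R=2.6667) → pose (0.1875, 0.4104, 4.2666)
step 3: θ'=4.0166 (R=-6.0000) → pose (-0.6208, -0.8485, 4.0166)
step 4: θ'=4.0166 (straight) → pose (1.7829, 2.0297, 4.0166)
step 5: θ'=4.6416 (R=0.6000) → pose (1.6450, 1.6876, 4.6416)
step 6: θ'=2.7666 (R=1.3333) → pose (3.4633, 2.8340, 2.7666)

(3.4633, 2.8340, 2.7666)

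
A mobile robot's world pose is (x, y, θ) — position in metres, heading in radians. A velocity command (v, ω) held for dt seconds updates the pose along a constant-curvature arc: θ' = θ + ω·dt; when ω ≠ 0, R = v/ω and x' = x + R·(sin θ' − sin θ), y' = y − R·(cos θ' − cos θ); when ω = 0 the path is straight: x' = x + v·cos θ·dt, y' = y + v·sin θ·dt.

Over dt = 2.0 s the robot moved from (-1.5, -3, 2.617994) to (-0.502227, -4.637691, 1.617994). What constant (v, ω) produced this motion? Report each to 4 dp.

Δθ = 1.617994 − 2.617994 = -1.000000
ω = Δθ/dt = -1.000000/2.0 = -0.5000
R = −Δy/(cos θ' − cos θ) = 2.0000
v = R·ω = 2.0000·-0.5000 = -1.0000

v = -1.0000, ω = -0.5000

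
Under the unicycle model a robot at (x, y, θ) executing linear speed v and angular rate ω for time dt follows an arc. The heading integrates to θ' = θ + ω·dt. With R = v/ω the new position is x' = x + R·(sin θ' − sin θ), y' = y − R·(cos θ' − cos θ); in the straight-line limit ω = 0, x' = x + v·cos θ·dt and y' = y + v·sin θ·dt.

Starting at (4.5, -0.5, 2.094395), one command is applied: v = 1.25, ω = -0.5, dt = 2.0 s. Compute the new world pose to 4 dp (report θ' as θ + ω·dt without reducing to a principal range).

(4.4434, 1.8965, 1.0944)

θ' = 2.0944 + -0.5·2.0 = 1.0944
R = v/ω = 1.25/-0.5 = -2.5000
x' = 4.5 + -2.5000·(sin 1.0944 − sin 2.0944) = 4.4434
y' = -0.5 − -2.5000·(cos 1.0944 − cos 2.0944) = 1.8965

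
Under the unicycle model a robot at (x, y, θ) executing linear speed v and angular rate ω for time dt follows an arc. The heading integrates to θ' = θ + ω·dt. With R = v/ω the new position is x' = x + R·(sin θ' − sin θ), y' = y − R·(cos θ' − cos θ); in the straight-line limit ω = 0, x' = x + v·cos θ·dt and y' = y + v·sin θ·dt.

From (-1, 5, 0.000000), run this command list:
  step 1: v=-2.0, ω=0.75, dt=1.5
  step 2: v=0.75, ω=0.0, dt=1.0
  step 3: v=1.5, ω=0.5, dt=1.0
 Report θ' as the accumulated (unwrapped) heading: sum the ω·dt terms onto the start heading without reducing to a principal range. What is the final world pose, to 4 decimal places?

(-2.7939, 5.6159, 1.6250)

step 1: θ'=1.1250 (R=-2.6667) → pose (-3.4060, 3.4831, 1.1250)
step 2: θ'=1.1250 (straight) → pose (-3.0827, 4.1598, 1.1250)
step 3: θ'=1.6250 (R=3.0000) → pose (-2.7939, 5.6159, 1.6250)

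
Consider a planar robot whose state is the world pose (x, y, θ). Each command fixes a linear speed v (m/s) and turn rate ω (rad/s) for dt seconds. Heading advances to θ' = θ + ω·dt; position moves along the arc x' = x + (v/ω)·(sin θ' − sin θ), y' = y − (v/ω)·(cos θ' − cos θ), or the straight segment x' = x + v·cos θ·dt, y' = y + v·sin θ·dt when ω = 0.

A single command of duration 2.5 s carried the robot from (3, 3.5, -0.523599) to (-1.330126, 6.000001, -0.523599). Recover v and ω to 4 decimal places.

Δθ = -0.523599 − -0.523599 = 0.000000
ω = Δθ/dt = 0.000000/2.5 = 0.0000
ω = 0 → v = (Δx·cos θ + Δy·sin θ)/dt = -2.0000

v = -2.0000, ω = 0.0000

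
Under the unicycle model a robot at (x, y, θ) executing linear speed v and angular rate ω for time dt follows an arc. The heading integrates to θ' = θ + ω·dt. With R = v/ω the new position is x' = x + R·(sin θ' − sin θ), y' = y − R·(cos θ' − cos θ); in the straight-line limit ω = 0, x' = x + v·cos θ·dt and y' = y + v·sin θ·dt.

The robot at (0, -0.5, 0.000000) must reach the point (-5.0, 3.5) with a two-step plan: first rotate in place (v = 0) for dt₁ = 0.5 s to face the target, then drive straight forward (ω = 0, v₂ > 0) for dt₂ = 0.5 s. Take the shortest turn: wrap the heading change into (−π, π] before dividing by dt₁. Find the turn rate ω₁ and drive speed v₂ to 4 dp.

ω₁ = 4.9337, v₂ = 12.8062

heading to target = atan2(3.5−-0.5, -5−0) = 2.4669
Δθ = wrap(2.4669 − 0.0000) = 2.4669; ω₁ = Δθ/dt₁ = 4.9337
distance = √((-5−0)² + (3.5−-0.5)²) = 6.4031; v₂ = distance/dt₂ = 12.8062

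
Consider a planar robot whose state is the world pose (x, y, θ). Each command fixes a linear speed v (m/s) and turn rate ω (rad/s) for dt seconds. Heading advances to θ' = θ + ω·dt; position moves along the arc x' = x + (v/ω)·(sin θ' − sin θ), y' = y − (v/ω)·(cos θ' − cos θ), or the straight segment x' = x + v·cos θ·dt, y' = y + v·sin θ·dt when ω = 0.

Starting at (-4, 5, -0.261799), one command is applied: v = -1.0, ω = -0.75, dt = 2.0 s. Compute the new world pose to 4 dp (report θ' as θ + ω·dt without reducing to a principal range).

θ' = -0.2618 + -0.75·2.0 = -1.7618
R = v/ω = -1.0/-0.75 = 1.3333
x' = -4 + 1.3333·(sin -1.7618 − sin -0.2618) = -4.9640
y' = 5 − 1.3333·(cos -1.7618 − cos -0.2618) = 6.5410

(-4.9640, 6.5410, -1.7618)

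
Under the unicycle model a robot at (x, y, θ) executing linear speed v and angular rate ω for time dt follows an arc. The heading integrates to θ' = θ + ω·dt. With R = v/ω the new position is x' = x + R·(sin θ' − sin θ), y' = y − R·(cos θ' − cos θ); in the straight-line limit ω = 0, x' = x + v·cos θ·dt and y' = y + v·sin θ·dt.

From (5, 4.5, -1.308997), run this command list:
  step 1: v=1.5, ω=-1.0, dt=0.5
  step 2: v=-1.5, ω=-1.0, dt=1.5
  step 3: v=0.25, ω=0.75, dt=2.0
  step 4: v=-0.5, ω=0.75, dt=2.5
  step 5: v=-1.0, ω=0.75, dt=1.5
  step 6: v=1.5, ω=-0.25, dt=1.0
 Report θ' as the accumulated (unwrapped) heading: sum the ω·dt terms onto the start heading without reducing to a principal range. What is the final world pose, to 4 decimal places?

(5.2182, 5.9288, 0.9410)

step 1: θ'=-1.8090 (R=-1.5000) → pose (5.0088, 3.7578, -1.8090)
step 2: θ'=-3.3090 (R=1.5000) → pose (6.7163, 4.8829, -3.3090)
step 3: θ'=-1.8090 (R=0.3333) → pose (6.3369, 4.6329, -1.8090)
step 4: θ'=0.0660 (R=-0.6667) → pose (5.6451, 5.4554, 0.0660)
step 5: θ'=1.1910 (R=-1.3333) → pose (4.4947, 4.6193, 1.1910)
step 6: θ'=0.9410 (R=-6.0000) → pose (5.2182, 5.9288, 0.9410)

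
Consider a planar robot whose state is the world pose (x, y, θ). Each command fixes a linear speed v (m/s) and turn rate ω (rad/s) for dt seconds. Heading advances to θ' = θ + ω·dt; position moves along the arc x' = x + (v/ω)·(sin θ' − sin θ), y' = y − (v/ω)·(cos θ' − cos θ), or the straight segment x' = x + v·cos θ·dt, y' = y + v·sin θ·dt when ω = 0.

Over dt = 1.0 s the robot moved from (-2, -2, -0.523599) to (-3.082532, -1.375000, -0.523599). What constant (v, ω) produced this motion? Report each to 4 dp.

Δθ = -0.523599 − -0.523599 = 0.000000
ω = Δθ/dt = 0.000000/1.0 = 0.0000
ω = 0 → v = (Δx·cos θ + Δy·sin θ)/dt = -1.2500

v = -1.2500, ω = 0.0000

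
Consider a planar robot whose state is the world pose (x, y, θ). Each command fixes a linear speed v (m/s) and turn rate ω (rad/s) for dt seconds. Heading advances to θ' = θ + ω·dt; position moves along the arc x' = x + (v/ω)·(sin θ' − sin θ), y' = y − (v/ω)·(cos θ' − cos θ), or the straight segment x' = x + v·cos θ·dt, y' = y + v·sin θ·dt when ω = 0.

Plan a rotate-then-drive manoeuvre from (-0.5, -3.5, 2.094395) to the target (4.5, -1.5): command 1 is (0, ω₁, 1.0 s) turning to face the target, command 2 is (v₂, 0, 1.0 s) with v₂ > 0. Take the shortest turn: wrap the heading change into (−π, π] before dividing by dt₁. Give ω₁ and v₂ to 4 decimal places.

heading to target = atan2(-1.5−-3.5, 4.5−-0.5) = 0.3805
Δθ = wrap(0.3805 − 2.0944) = -1.7139; ω₁ = Δθ/dt₁ = -1.7139
distance = √((4.5−-0.5)² + (-1.5−-3.5)²) = 5.3852; v₂ = distance/dt₂ = 5.3852

ω₁ = -1.7139, v₂ = 5.3852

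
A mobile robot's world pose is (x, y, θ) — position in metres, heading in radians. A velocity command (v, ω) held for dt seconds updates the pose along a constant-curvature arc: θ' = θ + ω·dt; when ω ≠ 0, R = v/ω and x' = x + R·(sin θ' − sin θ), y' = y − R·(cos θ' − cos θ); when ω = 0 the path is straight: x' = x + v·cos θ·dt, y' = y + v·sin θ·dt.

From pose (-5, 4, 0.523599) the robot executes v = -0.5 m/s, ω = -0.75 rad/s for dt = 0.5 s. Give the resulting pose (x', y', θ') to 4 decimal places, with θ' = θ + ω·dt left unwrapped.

θ' = 0.5236 + -0.75·0.5 = 0.1486
R = v/ω = -0.5/-0.75 = 0.6667
x' = -5 + 0.6667·(sin 0.1486 − sin 0.5236) = -5.2346
y' = 4 − 0.6667·(cos 0.1486 − cos 0.5236) = 3.9180

(-5.2346, 3.9180, 0.1486)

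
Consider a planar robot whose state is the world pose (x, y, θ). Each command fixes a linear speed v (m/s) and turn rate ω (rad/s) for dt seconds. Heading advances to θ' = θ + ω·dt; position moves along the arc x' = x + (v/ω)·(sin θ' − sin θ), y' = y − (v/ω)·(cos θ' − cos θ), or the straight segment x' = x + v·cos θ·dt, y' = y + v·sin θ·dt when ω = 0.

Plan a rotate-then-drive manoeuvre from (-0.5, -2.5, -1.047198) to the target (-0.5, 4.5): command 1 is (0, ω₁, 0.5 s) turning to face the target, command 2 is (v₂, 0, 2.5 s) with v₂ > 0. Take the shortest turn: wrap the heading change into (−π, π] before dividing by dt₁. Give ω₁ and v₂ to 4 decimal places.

heading to target = atan2(4.5−-2.5, -0.5−-0.5) = 1.5708
Δθ = wrap(1.5708 − -1.0472) = 2.6180; ω₁ = Δθ/dt₁ = 5.2360
distance = √((-0.5−-0.5)² + (4.5−-2.5)²) = 7.0000; v₂ = distance/dt₂ = 2.8000

ω₁ = 5.2360, v₂ = 2.8000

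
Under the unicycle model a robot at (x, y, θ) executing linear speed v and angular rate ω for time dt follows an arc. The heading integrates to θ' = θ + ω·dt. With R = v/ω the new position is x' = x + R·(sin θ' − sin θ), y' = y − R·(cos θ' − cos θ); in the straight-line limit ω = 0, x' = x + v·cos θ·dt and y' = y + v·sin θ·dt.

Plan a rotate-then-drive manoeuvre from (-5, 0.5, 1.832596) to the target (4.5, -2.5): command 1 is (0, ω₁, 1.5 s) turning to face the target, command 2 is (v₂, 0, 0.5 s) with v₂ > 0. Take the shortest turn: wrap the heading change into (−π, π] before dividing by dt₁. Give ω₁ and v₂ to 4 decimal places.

heading to target = atan2(-2.5−0.5, 4.5−-5) = -0.3059
Δθ = wrap(-0.3059 − 1.8326) = -2.1385; ω₁ = Δθ/dt₁ = -1.4256
distance = √((4.5−-5)² + (-2.5−0.5)²) = 9.9624; v₂ = distance/dt₂ = 19.9249

ω₁ = -1.4256, v₂ = 19.9249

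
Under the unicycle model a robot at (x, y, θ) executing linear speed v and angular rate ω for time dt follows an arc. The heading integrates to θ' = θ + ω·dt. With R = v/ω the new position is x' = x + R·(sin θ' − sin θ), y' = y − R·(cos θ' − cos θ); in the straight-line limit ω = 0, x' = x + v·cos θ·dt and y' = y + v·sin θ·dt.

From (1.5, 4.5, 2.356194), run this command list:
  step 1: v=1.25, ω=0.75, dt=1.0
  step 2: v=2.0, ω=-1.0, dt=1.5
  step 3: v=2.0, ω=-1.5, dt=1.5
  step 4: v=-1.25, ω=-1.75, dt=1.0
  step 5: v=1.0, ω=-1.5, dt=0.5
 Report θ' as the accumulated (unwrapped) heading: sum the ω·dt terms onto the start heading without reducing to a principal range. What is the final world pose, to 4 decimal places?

step 1: θ'=3.1062 (R=1.6667) → pose (0.3805, 4.9871, 3.1062)
step 2: θ'=1.6062 (R=-2.0000) → pose (-1.5475, 6.9151, 1.6062)
step 3: θ'=-0.6438 (R=-1.3333) → pose (0.5853, 8.0287, -0.6438)
step 4: θ'=-2.3938 (R=0.7143) → pose (0.5284, 9.1237, -2.3938)
step 5: θ'=-3.1438 (R=-0.6667) → pose (0.0735, 8.9458, -3.1438)

(0.0735, 8.9458, -3.1438)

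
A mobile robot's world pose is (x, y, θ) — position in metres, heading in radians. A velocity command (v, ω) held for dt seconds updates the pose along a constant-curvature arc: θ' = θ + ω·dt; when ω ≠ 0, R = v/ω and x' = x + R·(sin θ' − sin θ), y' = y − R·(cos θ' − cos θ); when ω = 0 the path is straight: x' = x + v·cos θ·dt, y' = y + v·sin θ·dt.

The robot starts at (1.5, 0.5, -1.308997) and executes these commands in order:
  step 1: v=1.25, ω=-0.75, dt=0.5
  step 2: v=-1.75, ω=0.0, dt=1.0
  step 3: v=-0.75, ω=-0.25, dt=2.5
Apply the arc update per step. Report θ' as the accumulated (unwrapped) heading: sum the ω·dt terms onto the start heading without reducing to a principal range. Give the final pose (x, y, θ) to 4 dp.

step 1: θ'=-1.6840 (R=-1.6667) → pose (1.5461, -0.1196, -1.6840)
step 2: θ'=-1.6840 (straight) → pose (1.7438, 1.6192, -1.6840)
step 3: θ'=-2.3090 (R=3.0000) → pose (2.5056, 3.2992, -2.3090)

(2.5056, 3.2992, -2.3090)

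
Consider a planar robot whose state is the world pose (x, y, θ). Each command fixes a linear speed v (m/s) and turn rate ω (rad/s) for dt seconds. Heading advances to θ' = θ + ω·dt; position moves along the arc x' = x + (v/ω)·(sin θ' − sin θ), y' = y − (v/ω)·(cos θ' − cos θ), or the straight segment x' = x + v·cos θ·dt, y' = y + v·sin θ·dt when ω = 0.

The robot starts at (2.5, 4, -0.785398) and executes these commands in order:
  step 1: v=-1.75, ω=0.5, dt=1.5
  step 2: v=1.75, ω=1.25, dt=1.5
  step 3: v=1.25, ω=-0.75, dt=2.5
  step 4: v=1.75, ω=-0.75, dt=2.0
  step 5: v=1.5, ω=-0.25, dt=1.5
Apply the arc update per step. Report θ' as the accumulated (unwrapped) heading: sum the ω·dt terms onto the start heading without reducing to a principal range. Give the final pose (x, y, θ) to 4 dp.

(5.1244, 4.4418, -1.9104)

step 1: θ'=-0.0354 (R=-3.5000) → pose (0.1490, 5.0229, -0.0354)
step 2: θ'=1.8396 (R=1.4000) → pose (1.5483, 6.7939, 1.8396)
step 3: θ'=-0.0354 (R=-1.6667) → pose (3.2141, 8.9021, -0.0354)
step 4: θ'=-1.5354 (R=-2.3333) → pose (5.4634, 6.6528, -1.5354)
step 5: θ'=-1.9104 (R=-6.0000) → pose (5.1244, 4.4418, -1.9104)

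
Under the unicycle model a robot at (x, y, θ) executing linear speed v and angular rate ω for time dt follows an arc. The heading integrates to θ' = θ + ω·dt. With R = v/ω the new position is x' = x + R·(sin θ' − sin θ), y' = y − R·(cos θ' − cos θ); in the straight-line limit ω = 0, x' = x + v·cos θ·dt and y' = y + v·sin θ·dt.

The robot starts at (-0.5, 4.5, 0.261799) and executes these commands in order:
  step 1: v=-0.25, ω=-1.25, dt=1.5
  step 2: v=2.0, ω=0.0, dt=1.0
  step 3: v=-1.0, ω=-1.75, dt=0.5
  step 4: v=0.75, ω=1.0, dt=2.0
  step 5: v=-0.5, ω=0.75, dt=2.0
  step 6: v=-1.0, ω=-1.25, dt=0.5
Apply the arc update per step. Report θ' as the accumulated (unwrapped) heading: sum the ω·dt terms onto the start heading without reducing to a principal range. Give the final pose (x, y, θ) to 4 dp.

(-1.7630, 1.3232, 0.3868)

step 1: θ'=-1.6132 (R=0.2000) → pose (-0.7516, 4.7017, -1.6132)
step 2: θ'=-1.6132 (straight) → pose (-0.8364, 2.7035, -1.6132)
step 3: θ'=-2.4882 (R=0.5714) → pose (-0.6128, 3.1330, -2.4882)
step 4: θ'=-0.4882 (R=0.7500) → pose (-0.5087, 1.8751, -0.4882)
step 5: θ'=1.0118 (R=-0.6667) → pose (-1.3866, 1.6398, 1.0118)
step 6: θ'=0.3868 (R=0.8000) → pose (-1.7630, 1.3232, 0.3868)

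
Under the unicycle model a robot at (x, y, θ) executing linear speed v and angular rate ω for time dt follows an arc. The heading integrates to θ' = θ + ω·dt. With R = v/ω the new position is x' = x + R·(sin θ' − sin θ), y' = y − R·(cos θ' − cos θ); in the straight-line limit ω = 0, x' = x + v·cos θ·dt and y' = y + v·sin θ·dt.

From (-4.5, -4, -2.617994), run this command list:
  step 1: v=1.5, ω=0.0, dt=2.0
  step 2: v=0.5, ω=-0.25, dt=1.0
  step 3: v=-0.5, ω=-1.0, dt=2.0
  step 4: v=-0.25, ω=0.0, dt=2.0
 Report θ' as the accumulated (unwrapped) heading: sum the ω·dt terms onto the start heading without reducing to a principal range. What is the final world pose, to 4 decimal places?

step 1: θ'=-2.6180 (straight) → pose (-7.0981, -5.5000, -2.6180)
step 2: θ'=-2.8680 (R=-2.0000) → pose (-7.5577, -5.6936, -2.8680)
step 3: θ'=-4.8680 (R=0.5000) → pose (-6.9286, -6.2524, -4.8680)
step 4: θ'=-4.8680 (straight) → pose (-7.0061, -6.7464, -4.8680)

(-7.0061, -6.7464, -4.8680)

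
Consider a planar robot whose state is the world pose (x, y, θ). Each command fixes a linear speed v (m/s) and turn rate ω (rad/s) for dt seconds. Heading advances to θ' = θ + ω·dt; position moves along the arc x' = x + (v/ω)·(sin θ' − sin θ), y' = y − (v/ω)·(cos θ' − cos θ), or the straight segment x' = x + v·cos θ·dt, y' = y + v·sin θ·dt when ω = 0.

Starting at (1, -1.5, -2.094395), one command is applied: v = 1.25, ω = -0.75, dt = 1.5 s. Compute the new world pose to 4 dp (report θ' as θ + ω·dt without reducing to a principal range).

(-0.5729, -2.3283, -3.2194)

θ' = -2.0944 + -0.75·1.5 = -3.2194
R = v/ω = 1.25/-0.75 = -1.6667
x' = 1 + -1.6667·(sin -3.2194 − sin -2.0944) = -0.5729
y' = -1.5 − -1.6667·(cos -3.2194 − cos -2.0944) = -2.3283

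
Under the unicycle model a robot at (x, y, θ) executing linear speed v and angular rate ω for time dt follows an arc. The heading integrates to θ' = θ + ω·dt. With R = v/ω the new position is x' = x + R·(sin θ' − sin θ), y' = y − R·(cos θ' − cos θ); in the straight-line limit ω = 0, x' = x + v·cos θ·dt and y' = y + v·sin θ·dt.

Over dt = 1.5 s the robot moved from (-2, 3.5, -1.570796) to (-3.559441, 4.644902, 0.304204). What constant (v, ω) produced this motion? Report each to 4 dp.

Δθ = 0.304204 − -1.570796 = 1.875000
ω = Δθ/dt = 1.875000/1.5 = 1.2500
R = Δx/(sin θ' − sin θ) = -1.2000
v = R·ω = -1.2000·1.2500 = -1.5000

v = -1.5000, ω = 1.2500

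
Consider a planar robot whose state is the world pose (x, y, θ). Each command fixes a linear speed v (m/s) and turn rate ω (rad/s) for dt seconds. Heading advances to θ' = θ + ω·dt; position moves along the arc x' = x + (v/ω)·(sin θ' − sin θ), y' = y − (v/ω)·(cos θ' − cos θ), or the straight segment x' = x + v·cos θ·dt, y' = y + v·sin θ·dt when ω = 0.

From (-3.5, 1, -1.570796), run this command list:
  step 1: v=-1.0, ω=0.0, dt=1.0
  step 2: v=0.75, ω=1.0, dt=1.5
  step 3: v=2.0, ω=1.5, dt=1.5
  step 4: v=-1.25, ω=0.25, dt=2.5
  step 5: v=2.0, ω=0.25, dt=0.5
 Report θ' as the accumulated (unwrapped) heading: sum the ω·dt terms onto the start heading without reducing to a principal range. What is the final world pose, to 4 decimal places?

(-0.1288, 1.7549, 2.9292)

step 1: θ'=-1.5708 (straight) → pose (-3.5000, 2.0000, -1.5708)
step 2: θ'=-0.0708 (R=0.7500) → pose (-2.8031, 1.2519, -0.0708)
step 3: θ'=2.1792 (R=1.3333) → pose (-1.6147, 3.3440, 2.1792)
step 4: θ'=2.8042 (R=-5.0000) → pose (0.8330, 1.4837, 2.8042)
step 5: θ'=2.9292 (R=8.0000) → pose (-0.1288, 1.7549, 2.9292)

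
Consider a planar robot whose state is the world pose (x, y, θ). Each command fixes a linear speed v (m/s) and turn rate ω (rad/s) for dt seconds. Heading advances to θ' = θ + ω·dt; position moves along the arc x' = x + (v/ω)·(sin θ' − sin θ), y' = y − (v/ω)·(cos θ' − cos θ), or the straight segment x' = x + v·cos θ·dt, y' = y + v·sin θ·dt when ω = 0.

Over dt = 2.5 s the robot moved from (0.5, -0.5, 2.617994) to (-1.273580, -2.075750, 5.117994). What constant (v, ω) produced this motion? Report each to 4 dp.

v = 1.2500, ω = 1.0000

Δθ = 5.117994 − 2.617994 = 2.500000
ω = Δθ/dt = 2.500000/2.5 = 1.0000
R = Δx/(sin θ' − sin θ) = 1.2500
v = R·ω = 1.2500·1.0000 = 1.2500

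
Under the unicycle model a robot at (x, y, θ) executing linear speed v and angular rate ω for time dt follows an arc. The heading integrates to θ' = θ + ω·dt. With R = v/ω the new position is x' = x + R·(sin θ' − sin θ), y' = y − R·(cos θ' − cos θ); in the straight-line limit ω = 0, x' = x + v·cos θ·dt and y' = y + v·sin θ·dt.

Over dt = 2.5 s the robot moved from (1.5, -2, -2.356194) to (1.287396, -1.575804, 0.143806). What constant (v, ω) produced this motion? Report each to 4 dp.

Δθ = 0.143806 − -2.356194 = 2.500000
ω = Δθ/dt = 2.500000/2.5 = 1.0000
R = −Δy/(cos θ' − cos θ) = -0.2500
v = R·ω = -0.2500·1.0000 = -0.2500

v = -0.2500, ω = 1.0000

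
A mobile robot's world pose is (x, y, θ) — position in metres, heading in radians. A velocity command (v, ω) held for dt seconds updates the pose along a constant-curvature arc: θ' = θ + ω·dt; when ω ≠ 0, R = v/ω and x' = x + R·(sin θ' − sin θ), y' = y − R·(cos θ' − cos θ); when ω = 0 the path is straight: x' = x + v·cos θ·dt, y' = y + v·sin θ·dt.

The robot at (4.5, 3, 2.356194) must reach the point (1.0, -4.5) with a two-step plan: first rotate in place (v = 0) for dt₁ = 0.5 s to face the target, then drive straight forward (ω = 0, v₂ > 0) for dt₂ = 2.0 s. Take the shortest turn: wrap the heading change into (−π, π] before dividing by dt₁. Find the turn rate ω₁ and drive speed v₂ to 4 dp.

heading to target = atan2(-4.5−3, 1−4.5) = -2.0074
Δθ = wrap(-2.0074 − 2.3562) = 1.9196; ω₁ = Δθ/dt₁ = 3.8391
distance = √((1−4.5)² + (-4.5−3)²) = 8.2765; v₂ = distance/dt₂ = 4.1382

ω₁ = 3.8391, v₂ = 4.1382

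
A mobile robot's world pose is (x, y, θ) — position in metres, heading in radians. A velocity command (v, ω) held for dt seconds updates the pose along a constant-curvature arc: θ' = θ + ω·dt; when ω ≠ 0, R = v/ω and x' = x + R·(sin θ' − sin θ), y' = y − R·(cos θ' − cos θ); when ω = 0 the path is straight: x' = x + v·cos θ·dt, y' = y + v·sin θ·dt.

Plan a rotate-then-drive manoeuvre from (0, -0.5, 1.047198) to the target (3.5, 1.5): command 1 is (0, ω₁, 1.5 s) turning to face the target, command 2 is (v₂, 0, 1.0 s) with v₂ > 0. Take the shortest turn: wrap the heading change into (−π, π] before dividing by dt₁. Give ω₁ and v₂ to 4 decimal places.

ω₁ = -0.3520, v₂ = 4.0311

heading to target = atan2(1.5−-0.5, 3.5−0) = 0.5191
Δθ = wrap(0.5191 − 1.0472) = -0.5281; ω₁ = Δθ/dt₁ = -0.3520
distance = √((3.5−0)² + (1.5−-0.5)²) = 4.0311; v₂ = distance/dt₂ = 4.0311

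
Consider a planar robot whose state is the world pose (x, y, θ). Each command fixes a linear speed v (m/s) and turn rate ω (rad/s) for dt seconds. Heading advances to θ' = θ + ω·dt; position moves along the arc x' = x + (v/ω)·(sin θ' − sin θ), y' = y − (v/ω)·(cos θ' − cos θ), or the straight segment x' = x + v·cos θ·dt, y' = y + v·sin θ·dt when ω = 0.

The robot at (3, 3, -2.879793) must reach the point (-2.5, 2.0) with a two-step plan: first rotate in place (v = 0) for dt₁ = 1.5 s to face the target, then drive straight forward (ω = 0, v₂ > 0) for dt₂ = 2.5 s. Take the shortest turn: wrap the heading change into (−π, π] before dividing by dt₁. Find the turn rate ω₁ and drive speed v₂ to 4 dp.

heading to target = atan2(2−3, -2.5−3) = -2.9617
Δθ = wrap(-2.9617 − -2.8798) = -0.0819; ω₁ = Δθ/dt₁ = -0.0546
distance = √((-2.5−3)² + (2−3)²) = 5.5902; v₂ = distance/dt₂ = 2.2361

ω₁ = -0.0546, v₂ = 2.2361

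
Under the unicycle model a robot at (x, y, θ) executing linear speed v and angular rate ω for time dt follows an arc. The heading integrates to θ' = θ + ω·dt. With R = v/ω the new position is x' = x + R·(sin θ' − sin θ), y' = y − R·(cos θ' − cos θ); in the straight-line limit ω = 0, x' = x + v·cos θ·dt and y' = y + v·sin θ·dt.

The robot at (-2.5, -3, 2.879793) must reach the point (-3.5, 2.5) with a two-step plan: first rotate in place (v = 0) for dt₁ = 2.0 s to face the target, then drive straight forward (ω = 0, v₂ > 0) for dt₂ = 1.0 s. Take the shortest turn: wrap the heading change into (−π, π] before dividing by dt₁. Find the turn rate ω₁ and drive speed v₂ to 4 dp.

heading to target = atan2(2.5−-3, -3.5−-2.5) = 1.7506
Δθ = wrap(1.7506 − 2.8798) = -1.1291; ω₁ = Δθ/dt₁ = -0.5646
distance = √((-3.5−-2.5)² + (2.5−-3)²) = 5.5902; v₂ = distance/dt₂ = 5.5902

ω₁ = -0.5646, v₂ = 5.5902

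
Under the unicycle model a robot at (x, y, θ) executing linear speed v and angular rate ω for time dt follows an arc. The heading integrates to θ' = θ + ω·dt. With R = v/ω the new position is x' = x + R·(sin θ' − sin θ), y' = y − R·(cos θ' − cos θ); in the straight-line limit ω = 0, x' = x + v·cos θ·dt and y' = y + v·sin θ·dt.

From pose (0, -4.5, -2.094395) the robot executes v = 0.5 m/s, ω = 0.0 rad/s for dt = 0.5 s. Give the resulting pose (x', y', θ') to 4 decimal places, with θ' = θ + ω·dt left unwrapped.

θ' = -2.0944 + 0.0·0.5 = -2.0944
ω = 0 → straight: x' = 0 + 0.5·cos(-2.0944)·0.5 = -0.1250
y' = -4.5 + 0.5·sin(-2.0944)·0.5 = -4.7165

(-0.1250, -4.7165, -2.0944)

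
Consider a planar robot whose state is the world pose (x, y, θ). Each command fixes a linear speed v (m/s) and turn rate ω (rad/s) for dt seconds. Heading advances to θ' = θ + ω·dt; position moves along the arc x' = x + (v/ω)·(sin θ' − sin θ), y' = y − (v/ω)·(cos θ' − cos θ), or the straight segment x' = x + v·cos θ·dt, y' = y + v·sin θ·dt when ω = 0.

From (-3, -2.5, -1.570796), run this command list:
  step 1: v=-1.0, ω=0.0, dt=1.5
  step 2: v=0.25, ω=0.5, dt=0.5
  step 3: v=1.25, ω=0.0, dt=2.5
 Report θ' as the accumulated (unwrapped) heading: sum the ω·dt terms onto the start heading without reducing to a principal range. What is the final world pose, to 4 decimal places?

(-2.2113, -4.1516, -1.3208)

step 1: θ'=-1.5708 (straight) → pose (-3.0000, -1.0000, -1.5708)
step 2: θ'=-1.3208 (R=0.5000) → pose (-2.9845, -1.1237, -1.3208)
step 3: θ'=-1.3208 (straight) → pose (-2.2113, -4.1516, -1.3208)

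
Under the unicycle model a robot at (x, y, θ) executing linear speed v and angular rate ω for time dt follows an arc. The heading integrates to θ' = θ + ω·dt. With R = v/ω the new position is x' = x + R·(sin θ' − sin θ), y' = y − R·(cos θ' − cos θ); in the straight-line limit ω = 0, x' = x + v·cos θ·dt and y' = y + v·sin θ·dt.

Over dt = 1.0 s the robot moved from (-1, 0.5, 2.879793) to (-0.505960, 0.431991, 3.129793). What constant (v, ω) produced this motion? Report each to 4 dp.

v = -0.5000, ω = 0.2500

Δθ = 3.129793 − 2.879793 = 0.250000
ω = Δθ/dt = 0.250000/1.0 = 0.2500
R = Δx/(sin θ' − sin θ) = -2.0000
v = R·ω = -2.0000·0.2500 = -0.5000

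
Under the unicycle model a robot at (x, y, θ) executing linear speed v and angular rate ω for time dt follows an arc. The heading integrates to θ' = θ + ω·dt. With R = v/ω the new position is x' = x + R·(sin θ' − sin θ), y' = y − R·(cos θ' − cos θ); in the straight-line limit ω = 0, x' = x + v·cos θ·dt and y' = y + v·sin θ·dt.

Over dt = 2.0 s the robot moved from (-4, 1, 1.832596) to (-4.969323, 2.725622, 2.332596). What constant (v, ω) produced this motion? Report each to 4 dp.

Δθ = 2.332596 − 1.832596 = 0.500000
ω = Δθ/dt = 0.500000/2.0 = 0.2500
R = −Δy/(cos θ' − cos θ) = 4.0000
v = R·ω = 4.0000·0.2500 = 1.0000

v = 1.0000, ω = 0.2500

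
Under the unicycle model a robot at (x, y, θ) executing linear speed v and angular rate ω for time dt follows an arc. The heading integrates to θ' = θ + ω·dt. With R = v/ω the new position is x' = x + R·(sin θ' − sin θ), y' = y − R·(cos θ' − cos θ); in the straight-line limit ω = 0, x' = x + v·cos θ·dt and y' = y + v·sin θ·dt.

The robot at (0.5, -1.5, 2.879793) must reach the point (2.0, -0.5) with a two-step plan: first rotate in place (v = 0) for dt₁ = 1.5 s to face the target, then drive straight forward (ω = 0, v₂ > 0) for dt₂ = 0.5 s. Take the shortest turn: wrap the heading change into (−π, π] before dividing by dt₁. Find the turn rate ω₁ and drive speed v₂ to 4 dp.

heading to target = atan2(-0.5−-1.5, 2−0.5) = 0.5880
Δθ = wrap(0.5880 − 2.8798) = -2.2918; ω₁ = Δθ/dt₁ = -1.5279
distance = √((2−0.5)² + (-0.5−-1.5)²) = 1.8028; v₂ = distance/dt₂ = 3.6056

ω₁ = -1.5279, v₂ = 3.6056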